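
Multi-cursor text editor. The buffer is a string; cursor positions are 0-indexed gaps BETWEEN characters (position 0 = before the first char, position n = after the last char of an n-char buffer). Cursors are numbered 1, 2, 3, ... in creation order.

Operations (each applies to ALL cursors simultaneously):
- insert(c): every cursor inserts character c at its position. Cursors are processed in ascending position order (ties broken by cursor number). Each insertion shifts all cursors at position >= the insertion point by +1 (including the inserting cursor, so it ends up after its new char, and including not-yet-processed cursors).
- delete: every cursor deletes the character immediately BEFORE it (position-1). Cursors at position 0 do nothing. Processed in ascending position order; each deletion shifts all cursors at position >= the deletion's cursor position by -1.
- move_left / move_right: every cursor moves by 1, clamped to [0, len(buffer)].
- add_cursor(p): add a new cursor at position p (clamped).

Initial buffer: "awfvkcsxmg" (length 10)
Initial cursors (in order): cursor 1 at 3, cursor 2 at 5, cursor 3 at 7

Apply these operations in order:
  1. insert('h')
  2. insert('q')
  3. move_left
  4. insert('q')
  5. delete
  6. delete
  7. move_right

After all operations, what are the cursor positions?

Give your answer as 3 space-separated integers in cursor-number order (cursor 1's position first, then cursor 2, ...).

Answer: 4 7 10

Derivation:
After op 1 (insert('h')): buffer="awfhvkhcshxmg" (len 13), cursors c1@4 c2@7 c3@10, authorship ...1..2..3...
After op 2 (insert('q')): buffer="awfhqvkhqcshqxmg" (len 16), cursors c1@5 c2@9 c3@13, authorship ...11..22..33...
After op 3 (move_left): buffer="awfhqvkhqcshqxmg" (len 16), cursors c1@4 c2@8 c3@12, authorship ...11..22..33...
After op 4 (insert('q')): buffer="awfhqqvkhqqcshqqxmg" (len 19), cursors c1@5 c2@10 c3@15, authorship ...111..222..333...
After op 5 (delete): buffer="awfhqvkhqcshqxmg" (len 16), cursors c1@4 c2@8 c3@12, authorship ...11..22..33...
After op 6 (delete): buffer="awfqvkqcsqxmg" (len 13), cursors c1@3 c2@6 c3@9, authorship ...1..2..3...
After op 7 (move_right): buffer="awfqvkqcsqxmg" (len 13), cursors c1@4 c2@7 c3@10, authorship ...1..2..3...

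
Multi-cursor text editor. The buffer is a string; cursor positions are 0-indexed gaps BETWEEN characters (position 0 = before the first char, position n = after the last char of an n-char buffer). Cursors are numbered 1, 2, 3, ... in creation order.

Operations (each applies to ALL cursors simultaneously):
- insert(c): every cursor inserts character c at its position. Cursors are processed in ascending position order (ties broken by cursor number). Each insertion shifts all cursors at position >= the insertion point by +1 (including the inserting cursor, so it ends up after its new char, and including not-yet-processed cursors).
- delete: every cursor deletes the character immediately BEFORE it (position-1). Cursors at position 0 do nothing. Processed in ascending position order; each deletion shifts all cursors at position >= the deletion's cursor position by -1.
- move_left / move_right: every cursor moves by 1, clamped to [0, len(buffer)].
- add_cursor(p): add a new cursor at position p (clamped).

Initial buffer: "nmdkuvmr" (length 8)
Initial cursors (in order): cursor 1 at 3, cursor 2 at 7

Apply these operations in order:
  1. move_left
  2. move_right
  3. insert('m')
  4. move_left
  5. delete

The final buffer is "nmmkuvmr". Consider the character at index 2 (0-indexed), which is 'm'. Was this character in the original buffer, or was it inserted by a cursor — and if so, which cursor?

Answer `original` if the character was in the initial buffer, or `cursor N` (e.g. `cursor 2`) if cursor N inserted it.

After op 1 (move_left): buffer="nmdkuvmr" (len 8), cursors c1@2 c2@6, authorship ........
After op 2 (move_right): buffer="nmdkuvmr" (len 8), cursors c1@3 c2@7, authorship ........
After op 3 (insert('m')): buffer="nmdmkuvmmr" (len 10), cursors c1@4 c2@9, authorship ...1....2.
After op 4 (move_left): buffer="nmdmkuvmmr" (len 10), cursors c1@3 c2@8, authorship ...1....2.
After op 5 (delete): buffer="nmmkuvmr" (len 8), cursors c1@2 c2@6, authorship ..1...2.
Authorship (.=original, N=cursor N): . . 1 . . . 2 .
Index 2: author = 1

Answer: cursor 1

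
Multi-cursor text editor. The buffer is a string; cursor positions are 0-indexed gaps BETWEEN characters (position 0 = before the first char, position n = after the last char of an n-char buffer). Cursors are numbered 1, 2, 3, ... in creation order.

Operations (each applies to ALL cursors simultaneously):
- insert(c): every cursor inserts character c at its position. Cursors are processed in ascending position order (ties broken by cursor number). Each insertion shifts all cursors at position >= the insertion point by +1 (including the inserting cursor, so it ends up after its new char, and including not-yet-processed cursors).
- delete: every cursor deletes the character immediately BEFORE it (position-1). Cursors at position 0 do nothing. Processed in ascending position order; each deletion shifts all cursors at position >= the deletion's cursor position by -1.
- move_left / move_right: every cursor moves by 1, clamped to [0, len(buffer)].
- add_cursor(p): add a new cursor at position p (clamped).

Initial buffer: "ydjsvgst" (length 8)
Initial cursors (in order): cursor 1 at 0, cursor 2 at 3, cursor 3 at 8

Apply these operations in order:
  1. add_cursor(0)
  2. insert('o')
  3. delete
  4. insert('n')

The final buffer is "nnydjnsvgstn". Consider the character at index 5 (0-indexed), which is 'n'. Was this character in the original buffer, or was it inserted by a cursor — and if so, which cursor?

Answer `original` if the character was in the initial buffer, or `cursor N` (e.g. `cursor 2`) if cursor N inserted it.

After op 1 (add_cursor(0)): buffer="ydjsvgst" (len 8), cursors c1@0 c4@0 c2@3 c3@8, authorship ........
After op 2 (insert('o')): buffer="ooydjosvgsto" (len 12), cursors c1@2 c4@2 c2@6 c3@12, authorship 14...2.....3
After op 3 (delete): buffer="ydjsvgst" (len 8), cursors c1@0 c4@0 c2@3 c3@8, authorship ........
After op 4 (insert('n')): buffer="nnydjnsvgstn" (len 12), cursors c1@2 c4@2 c2@6 c3@12, authorship 14...2.....3
Authorship (.=original, N=cursor N): 1 4 . . . 2 . . . . . 3
Index 5: author = 2

Answer: cursor 2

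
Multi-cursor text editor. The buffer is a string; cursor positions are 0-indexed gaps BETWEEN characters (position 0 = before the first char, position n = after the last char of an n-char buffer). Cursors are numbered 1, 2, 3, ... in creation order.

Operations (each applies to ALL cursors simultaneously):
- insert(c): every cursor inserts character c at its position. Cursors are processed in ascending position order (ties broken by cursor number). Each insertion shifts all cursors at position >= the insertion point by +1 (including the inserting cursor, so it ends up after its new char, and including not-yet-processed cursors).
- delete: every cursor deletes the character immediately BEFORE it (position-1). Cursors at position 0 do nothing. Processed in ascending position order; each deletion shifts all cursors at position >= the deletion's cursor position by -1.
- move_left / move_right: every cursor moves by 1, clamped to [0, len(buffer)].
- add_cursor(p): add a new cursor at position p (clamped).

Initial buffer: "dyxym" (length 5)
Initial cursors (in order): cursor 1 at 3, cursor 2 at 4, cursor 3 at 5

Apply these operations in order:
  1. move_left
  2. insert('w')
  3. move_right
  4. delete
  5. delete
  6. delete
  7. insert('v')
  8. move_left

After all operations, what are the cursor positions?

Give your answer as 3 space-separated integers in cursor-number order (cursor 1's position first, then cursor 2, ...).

Answer: 2 2 2

Derivation:
After op 1 (move_left): buffer="dyxym" (len 5), cursors c1@2 c2@3 c3@4, authorship .....
After op 2 (insert('w')): buffer="dywxwywm" (len 8), cursors c1@3 c2@5 c3@7, authorship ..1.2.3.
After op 3 (move_right): buffer="dywxwywm" (len 8), cursors c1@4 c2@6 c3@8, authorship ..1.2.3.
After op 4 (delete): buffer="dywww" (len 5), cursors c1@3 c2@4 c3@5, authorship ..123
After op 5 (delete): buffer="dy" (len 2), cursors c1@2 c2@2 c3@2, authorship ..
After op 6 (delete): buffer="" (len 0), cursors c1@0 c2@0 c3@0, authorship 
After op 7 (insert('v')): buffer="vvv" (len 3), cursors c1@3 c2@3 c3@3, authorship 123
After op 8 (move_left): buffer="vvv" (len 3), cursors c1@2 c2@2 c3@2, authorship 123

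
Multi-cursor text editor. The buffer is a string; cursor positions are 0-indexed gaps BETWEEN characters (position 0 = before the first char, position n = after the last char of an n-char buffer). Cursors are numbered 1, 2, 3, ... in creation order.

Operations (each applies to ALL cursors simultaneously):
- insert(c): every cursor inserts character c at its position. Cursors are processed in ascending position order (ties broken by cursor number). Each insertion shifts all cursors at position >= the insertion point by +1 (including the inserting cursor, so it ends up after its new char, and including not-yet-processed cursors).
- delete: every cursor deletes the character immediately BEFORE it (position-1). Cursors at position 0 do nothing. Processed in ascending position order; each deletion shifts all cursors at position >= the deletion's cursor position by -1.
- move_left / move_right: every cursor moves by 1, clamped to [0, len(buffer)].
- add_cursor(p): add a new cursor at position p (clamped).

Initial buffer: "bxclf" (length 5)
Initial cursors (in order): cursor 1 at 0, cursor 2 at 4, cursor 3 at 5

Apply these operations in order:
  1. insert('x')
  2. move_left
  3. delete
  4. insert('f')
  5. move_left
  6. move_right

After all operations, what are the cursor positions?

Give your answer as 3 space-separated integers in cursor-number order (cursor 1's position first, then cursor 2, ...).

Answer: 1 6 8

Derivation:
After op 1 (insert('x')): buffer="xbxclxfx" (len 8), cursors c1@1 c2@6 c3@8, authorship 1....2.3
After op 2 (move_left): buffer="xbxclxfx" (len 8), cursors c1@0 c2@5 c3@7, authorship 1....2.3
After op 3 (delete): buffer="xbxcxx" (len 6), cursors c1@0 c2@4 c3@5, authorship 1...23
After op 4 (insert('f')): buffer="fxbxcfxfx" (len 9), cursors c1@1 c2@6 c3@8, authorship 11...2233
After op 5 (move_left): buffer="fxbxcfxfx" (len 9), cursors c1@0 c2@5 c3@7, authorship 11...2233
After op 6 (move_right): buffer="fxbxcfxfx" (len 9), cursors c1@1 c2@6 c3@8, authorship 11...2233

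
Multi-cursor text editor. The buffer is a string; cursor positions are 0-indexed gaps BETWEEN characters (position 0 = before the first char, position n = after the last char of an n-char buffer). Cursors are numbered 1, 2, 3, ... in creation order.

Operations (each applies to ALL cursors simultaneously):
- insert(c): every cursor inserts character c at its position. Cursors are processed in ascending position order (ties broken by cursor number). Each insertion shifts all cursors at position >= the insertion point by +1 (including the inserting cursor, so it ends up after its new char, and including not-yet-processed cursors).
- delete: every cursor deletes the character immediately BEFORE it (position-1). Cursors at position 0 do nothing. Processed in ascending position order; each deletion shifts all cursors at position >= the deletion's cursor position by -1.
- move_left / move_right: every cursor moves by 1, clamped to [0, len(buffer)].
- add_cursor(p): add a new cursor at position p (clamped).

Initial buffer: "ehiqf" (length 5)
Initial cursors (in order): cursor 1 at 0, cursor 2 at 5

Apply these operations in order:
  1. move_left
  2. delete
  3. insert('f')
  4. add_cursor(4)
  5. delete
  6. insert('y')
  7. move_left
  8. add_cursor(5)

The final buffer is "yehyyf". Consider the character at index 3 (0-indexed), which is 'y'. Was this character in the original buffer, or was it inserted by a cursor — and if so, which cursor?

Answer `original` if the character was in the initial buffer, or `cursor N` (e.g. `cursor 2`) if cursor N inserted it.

Answer: cursor 2

Derivation:
After op 1 (move_left): buffer="ehiqf" (len 5), cursors c1@0 c2@4, authorship .....
After op 2 (delete): buffer="ehif" (len 4), cursors c1@0 c2@3, authorship ....
After op 3 (insert('f')): buffer="fehiff" (len 6), cursors c1@1 c2@5, authorship 1...2.
After op 4 (add_cursor(4)): buffer="fehiff" (len 6), cursors c1@1 c3@4 c2@5, authorship 1...2.
After op 5 (delete): buffer="ehf" (len 3), cursors c1@0 c2@2 c3@2, authorship ...
After op 6 (insert('y')): buffer="yehyyf" (len 6), cursors c1@1 c2@5 c3@5, authorship 1..23.
After op 7 (move_left): buffer="yehyyf" (len 6), cursors c1@0 c2@4 c3@4, authorship 1..23.
After op 8 (add_cursor(5)): buffer="yehyyf" (len 6), cursors c1@0 c2@4 c3@4 c4@5, authorship 1..23.
Authorship (.=original, N=cursor N): 1 . . 2 3 .
Index 3: author = 2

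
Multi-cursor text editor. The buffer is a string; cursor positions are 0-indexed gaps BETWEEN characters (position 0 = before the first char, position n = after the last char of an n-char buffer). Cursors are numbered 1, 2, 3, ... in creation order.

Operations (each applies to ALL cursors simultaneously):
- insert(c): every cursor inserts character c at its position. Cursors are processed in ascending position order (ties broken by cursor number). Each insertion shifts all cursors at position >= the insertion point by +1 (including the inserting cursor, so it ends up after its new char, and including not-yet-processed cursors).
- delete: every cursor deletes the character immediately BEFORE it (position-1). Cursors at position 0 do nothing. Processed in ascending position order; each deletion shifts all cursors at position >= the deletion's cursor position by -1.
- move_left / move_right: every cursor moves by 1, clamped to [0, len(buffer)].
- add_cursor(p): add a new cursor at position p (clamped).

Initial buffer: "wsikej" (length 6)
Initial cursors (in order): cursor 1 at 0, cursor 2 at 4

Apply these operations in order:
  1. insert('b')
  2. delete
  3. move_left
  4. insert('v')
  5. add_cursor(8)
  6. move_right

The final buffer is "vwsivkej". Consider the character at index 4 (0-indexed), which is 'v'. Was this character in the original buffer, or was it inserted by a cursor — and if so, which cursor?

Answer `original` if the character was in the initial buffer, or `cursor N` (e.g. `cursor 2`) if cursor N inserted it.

Answer: cursor 2

Derivation:
After op 1 (insert('b')): buffer="bwsikbej" (len 8), cursors c1@1 c2@6, authorship 1....2..
After op 2 (delete): buffer="wsikej" (len 6), cursors c1@0 c2@4, authorship ......
After op 3 (move_left): buffer="wsikej" (len 6), cursors c1@0 c2@3, authorship ......
After op 4 (insert('v')): buffer="vwsivkej" (len 8), cursors c1@1 c2@5, authorship 1...2...
After op 5 (add_cursor(8)): buffer="vwsivkej" (len 8), cursors c1@1 c2@5 c3@8, authorship 1...2...
After op 6 (move_right): buffer="vwsivkej" (len 8), cursors c1@2 c2@6 c3@8, authorship 1...2...
Authorship (.=original, N=cursor N): 1 . . . 2 . . .
Index 4: author = 2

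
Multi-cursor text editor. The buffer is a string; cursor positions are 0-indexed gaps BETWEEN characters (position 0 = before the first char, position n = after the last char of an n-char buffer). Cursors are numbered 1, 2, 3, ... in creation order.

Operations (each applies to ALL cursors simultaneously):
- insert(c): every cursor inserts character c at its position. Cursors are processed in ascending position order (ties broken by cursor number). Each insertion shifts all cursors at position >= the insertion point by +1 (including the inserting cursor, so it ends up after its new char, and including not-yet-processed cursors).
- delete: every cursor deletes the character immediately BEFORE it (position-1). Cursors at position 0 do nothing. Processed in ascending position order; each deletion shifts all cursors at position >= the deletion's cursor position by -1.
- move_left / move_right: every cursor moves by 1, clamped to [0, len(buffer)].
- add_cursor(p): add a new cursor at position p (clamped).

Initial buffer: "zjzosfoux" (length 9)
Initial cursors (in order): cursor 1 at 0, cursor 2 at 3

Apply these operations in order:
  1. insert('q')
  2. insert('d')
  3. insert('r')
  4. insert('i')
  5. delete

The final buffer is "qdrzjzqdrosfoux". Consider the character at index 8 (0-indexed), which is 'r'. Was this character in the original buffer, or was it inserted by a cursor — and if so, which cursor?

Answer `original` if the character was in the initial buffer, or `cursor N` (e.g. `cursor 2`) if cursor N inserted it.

After op 1 (insert('q')): buffer="qzjzqosfoux" (len 11), cursors c1@1 c2@5, authorship 1...2......
After op 2 (insert('d')): buffer="qdzjzqdosfoux" (len 13), cursors c1@2 c2@7, authorship 11...22......
After op 3 (insert('r')): buffer="qdrzjzqdrosfoux" (len 15), cursors c1@3 c2@9, authorship 111...222......
After op 4 (insert('i')): buffer="qdrizjzqdriosfoux" (len 17), cursors c1@4 c2@11, authorship 1111...2222......
After op 5 (delete): buffer="qdrzjzqdrosfoux" (len 15), cursors c1@3 c2@9, authorship 111...222......
Authorship (.=original, N=cursor N): 1 1 1 . . . 2 2 2 . . . . . .
Index 8: author = 2

Answer: cursor 2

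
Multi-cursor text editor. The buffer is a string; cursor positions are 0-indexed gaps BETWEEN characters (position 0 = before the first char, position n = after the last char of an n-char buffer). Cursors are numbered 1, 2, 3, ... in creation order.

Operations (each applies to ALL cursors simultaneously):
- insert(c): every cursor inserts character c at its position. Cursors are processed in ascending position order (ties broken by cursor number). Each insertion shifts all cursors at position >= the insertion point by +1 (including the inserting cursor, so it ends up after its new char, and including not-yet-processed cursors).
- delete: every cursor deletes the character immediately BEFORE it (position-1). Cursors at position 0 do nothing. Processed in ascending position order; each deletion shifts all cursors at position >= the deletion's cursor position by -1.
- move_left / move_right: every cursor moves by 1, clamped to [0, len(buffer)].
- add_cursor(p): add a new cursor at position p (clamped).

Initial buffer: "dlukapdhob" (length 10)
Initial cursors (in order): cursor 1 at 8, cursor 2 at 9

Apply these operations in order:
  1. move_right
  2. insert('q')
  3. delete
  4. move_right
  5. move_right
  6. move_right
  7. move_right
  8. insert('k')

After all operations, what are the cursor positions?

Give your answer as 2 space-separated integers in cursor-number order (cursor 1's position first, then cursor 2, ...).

After op 1 (move_right): buffer="dlukapdhob" (len 10), cursors c1@9 c2@10, authorship ..........
After op 2 (insert('q')): buffer="dlukapdhoqbq" (len 12), cursors c1@10 c2@12, authorship .........1.2
After op 3 (delete): buffer="dlukapdhob" (len 10), cursors c1@9 c2@10, authorship ..........
After op 4 (move_right): buffer="dlukapdhob" (len 10), cursors c1@10 c2@10, authorship ..........
After op 5 (move_right): buffer="dlukapdhob" (len 10), cursors c1@10 c2@10, authorship ..........
After op 6 (move_right): buffer="dlukapdhob" (len 10), cursors c1@10 c2@10, authorship ..........
After op 7 (move_right): buffer="dlukapdhob" (len 10), cursors c1@10 c2@10, authorship ..........
After op 8 (insert('k')): buffer="dlukapdhobkk" (len 12), cursors c1@12 c2@12, authorship ..........12

Answer: 12 12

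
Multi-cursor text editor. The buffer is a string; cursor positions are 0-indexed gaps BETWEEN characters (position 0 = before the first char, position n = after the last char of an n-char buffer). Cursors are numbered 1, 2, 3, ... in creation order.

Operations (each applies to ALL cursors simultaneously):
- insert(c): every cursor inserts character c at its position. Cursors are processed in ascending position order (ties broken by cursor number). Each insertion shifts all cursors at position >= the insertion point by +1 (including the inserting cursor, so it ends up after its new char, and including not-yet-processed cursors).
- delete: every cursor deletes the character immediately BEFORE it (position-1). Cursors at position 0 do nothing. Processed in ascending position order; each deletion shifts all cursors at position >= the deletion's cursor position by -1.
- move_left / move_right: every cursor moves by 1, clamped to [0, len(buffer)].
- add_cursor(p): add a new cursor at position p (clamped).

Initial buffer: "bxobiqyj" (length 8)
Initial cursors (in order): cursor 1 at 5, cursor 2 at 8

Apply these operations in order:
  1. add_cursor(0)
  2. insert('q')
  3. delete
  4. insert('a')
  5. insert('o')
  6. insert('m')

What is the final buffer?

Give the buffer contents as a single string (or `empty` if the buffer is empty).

Answer: aombxobiaomqyjaom

Derivation:
After op 1 (add_cursor(0)): buffer="bxobiqyj" (len 8), cursors c3@0 c1@5 c2@8, authorship ........
After op 2 (insert('q')): buffer="qbxobiqqyjq" (len 11), cursors c3@1 c1@7 c2@11, authorship 3.....1...2
After op 3 (delete): buffer="bxobiqyj" (len 8), cursors c3@0 c1@5 c2@8, authorship ........
After op 4 (insert('a')): buffer="abxobiaqyja" (len 11), cursors c3@1 c1@7 c2@11, authorship 3.....1...2
After op 5 (insert('o')): buffer="aobxobiaoqyjao" (len 14), cursors c3@2 c1@9 c2@14, authorship 33.....11...22
After op 6 (insert('m')): buffer="aombxobiaomqyjaom" (len 17), cursors c3@3 c1@11 c2@17, authorship 333.....111...222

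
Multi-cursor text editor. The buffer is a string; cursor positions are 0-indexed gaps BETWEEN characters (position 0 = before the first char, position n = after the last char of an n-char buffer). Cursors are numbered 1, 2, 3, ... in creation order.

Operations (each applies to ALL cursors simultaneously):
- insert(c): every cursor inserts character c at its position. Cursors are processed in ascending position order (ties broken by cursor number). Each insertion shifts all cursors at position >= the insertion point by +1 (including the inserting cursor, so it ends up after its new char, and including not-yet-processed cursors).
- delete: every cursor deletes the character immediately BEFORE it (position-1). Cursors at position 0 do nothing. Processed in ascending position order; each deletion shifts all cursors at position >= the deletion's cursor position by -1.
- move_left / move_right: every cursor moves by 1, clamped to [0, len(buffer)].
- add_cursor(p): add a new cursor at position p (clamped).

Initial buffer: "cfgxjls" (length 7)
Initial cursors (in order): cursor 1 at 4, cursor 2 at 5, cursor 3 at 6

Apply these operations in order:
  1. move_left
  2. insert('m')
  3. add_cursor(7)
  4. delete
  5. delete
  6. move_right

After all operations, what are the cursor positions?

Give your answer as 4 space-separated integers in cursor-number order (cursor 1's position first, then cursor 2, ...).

Answer: 1 1 1 1

Derivation:
After op 1 (move_left): buffer="cfgxjls" (len 7), cursors c1@3 c2@4 c3@5, authorship .......
After op 2 (insert('m')): buffer="cfgmxmjmls" (len 10), cursors c1@4 c2@6 c3@8, authorship ...1.2.3..
After op 3 (add_cursor(7)): buffer="cfgmxmjmls" (len 10), cursors c1@4 c2@6 c4@7 c3@8, authorship ...1.2.3..
After op 4 (delete): buffer="cfgxls" (len 6), cursors c1@3 c2@4 c3@4 c4@4, authorship ......
After op 5 (delete): buffer="ls" (len 2), cursors c1@0 c2@0 c3@0 c4@0, authorship ..
After op 6 (move_right): buffer="ls" (len 2), cursors c1@1 c2@1 c3@1 c4@1, authorship ..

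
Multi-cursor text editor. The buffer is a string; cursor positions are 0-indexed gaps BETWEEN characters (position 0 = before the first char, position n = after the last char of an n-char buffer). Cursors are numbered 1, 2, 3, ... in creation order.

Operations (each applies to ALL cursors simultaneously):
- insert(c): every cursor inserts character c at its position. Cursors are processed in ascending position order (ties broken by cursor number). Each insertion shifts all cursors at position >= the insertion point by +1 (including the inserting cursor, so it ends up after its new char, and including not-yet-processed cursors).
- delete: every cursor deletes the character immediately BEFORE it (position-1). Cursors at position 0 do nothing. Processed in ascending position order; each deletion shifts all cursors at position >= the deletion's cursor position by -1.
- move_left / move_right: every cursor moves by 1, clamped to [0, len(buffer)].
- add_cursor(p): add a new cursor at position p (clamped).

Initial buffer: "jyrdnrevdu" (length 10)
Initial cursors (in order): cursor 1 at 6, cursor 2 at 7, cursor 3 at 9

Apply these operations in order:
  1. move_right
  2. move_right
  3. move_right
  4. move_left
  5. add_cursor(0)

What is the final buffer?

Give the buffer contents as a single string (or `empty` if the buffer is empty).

Answer: jyrdnrevdu

Derivation:
After op 1 (move_right): buffer="jyrdnrevdu" (len 10), cursors c1@7 c2@8 c3@10, authorship ..........
After op 2 (move_right): buffer="jyrdnrevdu" (len 10), cursors c1@8 c2@9 c3@10, authorship ..........
After op 3 (move_right): buffer="jyrdnrevdu" (len 10), cursors c1@9 c2@10 c3@10, authorship ..........
After op 4 (move_left): buffer="jyrdnrevdu" (len 10), cursors c1@8 c2@9 c3@9, authorship ..........
After op 5 (add_cursor(0)): buffer="jyrdnrevdu" (len 10), cursors c4@0 c1@8 c2@9 c3@9, authorship ..........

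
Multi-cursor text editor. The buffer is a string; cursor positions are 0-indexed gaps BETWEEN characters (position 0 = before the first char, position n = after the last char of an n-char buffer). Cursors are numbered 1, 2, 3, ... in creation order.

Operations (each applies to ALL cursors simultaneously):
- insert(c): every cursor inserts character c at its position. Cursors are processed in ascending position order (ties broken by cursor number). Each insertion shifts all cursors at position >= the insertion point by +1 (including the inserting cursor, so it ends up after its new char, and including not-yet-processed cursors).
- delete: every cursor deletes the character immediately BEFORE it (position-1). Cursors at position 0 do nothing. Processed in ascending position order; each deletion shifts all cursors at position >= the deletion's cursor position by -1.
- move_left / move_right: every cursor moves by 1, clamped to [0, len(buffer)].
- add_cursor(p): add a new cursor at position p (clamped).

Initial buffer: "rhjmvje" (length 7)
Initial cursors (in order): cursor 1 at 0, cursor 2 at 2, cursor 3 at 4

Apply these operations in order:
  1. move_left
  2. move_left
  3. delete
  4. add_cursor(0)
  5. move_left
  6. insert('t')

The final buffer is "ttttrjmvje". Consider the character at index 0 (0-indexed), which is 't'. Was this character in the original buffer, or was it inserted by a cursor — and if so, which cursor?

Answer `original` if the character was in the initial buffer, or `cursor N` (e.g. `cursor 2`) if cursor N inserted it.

After op 1 (move_left): buffer="rhjmvje" (len 7), cursors c1@0 c2@1 c3@3, authorship .......
After op 2 (move_left): buffer="rhjmvje" (len 7), cursors c1@0 c2@0 c3@2, authorship .......
After op 3 (delete): buffer="rjmvje" (len 6), cursors c1@0 c2@0 c3@1, authorship ......
After op 4 (add_cursor(0)): buffer="rjmvje" (len 6), cursors c1@0 c2@0 c4@0 c3@1, authorship ......
After op 5 (move_left): buffer="rjmvje" (len 6), cursors c1@0 c2@0 c3@0 c4@0, authorship ......
After op 6 (insert('t')): buffer="ttttrjmvje" (len 10), cursors c1@4 c2@4 c3@4 c4@4, authorship 1234......
Authorship (.=original, N=cursor N): 1 2 3 4 . . . . . .
Index 0: author = 1

Answer: cursor 1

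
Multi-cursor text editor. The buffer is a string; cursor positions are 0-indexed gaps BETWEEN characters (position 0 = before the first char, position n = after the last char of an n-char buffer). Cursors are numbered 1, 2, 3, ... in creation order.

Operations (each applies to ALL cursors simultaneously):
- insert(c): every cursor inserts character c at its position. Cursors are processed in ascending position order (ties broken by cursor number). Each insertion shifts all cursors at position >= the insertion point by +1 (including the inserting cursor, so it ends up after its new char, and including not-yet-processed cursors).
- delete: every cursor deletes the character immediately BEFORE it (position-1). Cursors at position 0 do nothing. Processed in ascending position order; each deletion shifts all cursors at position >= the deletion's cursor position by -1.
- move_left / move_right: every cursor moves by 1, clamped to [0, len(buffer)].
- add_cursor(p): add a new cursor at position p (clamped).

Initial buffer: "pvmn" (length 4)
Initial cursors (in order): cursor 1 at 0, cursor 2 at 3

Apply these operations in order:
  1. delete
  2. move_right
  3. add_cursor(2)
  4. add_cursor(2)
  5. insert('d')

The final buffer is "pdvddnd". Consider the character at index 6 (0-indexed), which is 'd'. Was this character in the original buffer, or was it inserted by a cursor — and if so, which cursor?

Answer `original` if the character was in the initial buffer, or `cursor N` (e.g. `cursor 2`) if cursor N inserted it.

After op 1 (delete): buffer="pvn" (len 3), cursors c1@0 c2@2, authorship ...
After op 2 (move_right): buffer="pvn" (len 3), cursors c1@1 c2@3, authorship ...
After op 3 (add_cursor(2)): buffer="pvn" (len 3), cursors c1@1 c3@2 c2@3, authorship ...
After op 4 (add_cursor(2)): buffer="pvn" (len 3), cursors c1@1 c3@2 c4@2 c2@3, authorship ...
After op 5 (insert('d')): buffer="pdvddnd" (len 7), cursors c1@2 c3@5 c4@5 c2@7, authorship .1.34.2
Authorship (.=original, N=cursor N): . 1 . 3 4 . 2
Index 6: author = 2

Answer: cursor 2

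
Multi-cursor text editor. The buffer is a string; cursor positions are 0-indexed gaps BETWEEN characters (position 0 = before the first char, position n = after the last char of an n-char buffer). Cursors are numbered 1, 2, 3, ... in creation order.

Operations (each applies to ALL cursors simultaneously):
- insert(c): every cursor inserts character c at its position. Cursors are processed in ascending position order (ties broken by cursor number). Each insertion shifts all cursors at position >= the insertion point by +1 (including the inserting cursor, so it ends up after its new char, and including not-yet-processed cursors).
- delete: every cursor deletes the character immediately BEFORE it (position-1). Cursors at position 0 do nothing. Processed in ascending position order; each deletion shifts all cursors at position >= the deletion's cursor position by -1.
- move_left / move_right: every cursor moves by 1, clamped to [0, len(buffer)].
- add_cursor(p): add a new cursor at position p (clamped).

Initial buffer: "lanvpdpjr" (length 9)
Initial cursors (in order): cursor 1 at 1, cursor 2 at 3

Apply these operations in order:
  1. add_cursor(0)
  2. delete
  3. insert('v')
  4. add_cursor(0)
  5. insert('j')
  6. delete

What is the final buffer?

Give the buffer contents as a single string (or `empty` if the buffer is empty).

Answer: vvavvpdpjr

Derivation:
After op 1 (add_cursor(0)): buffer="lanvpdpjr" (len 9), cursors c3@0 c1@1 c2@3, authorship .........
After op 2 (delete): buffer="avpdpjr" (len 7), cursors c1@0 c3@0 c2@1, authorship .......
After op 3 (insert('v')): buffer="vvavvpdpjr" (len 10), cursors c1@2 c3@2 c2@4, authorship 13.2......
After op 4 (add_cursor(0)): buffer="vvavvpdpjr" (len 10), cursors c4@0 c1@2 c3@2 c2@4, authorship 13.2......
After op 5 (insert('j')): buffer="jvvjjavjvpdpjr" (len 14), cursors c4@1 c1@5 c3@5 c2@8, authorship 41313.22......
After op 6 (delete): buffer="vvavvpdpjr" (len 10), cursors c4@0 c1@2 c3@2 c2@4, authorship 13.2......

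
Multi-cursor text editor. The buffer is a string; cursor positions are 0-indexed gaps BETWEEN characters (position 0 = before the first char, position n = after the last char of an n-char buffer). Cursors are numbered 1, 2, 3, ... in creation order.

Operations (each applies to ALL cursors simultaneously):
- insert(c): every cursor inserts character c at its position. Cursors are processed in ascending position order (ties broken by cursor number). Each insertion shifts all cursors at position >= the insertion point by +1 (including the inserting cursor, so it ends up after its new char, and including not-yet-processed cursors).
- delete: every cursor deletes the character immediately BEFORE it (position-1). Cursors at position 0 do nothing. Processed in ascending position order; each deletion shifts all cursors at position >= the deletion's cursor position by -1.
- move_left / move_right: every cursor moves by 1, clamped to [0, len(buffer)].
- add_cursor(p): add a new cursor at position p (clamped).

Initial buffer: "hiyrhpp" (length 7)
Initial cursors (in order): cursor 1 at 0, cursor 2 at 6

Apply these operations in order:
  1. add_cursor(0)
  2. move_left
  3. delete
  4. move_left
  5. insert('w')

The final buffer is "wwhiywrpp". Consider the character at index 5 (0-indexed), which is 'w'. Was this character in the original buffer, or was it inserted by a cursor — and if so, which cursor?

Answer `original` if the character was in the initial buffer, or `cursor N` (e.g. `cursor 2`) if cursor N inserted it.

After op 1 (add_cursor(0)): buffer="hiyrhpp" (len 7), cursors c1@0 c3@0 c2@6, authorship .......
After op 2 (move_left): buffer="hiyrhpp" (len 7), cursors c1@0 c3@0 c2@5, authorship .......
After op 3 (delete): buffer="hiyrpp" (len 6), cursors c1@0 c3@0 c2@4, authorship ......
After op 4 (move_left): buffer="hiyrpp" (len 6), cursors c1@0 c3@0 c2@3, authorship ......
After op 5 (insert('w')): buffer="wwhiywrpp" (len 9), cursors c1@2 c3@2 c2@6, authorship 13...2...
Authorship (.=original, N=cursor N): 1 3 . . . 2 . . .
Index 5: author = 2

Answer: cursor 2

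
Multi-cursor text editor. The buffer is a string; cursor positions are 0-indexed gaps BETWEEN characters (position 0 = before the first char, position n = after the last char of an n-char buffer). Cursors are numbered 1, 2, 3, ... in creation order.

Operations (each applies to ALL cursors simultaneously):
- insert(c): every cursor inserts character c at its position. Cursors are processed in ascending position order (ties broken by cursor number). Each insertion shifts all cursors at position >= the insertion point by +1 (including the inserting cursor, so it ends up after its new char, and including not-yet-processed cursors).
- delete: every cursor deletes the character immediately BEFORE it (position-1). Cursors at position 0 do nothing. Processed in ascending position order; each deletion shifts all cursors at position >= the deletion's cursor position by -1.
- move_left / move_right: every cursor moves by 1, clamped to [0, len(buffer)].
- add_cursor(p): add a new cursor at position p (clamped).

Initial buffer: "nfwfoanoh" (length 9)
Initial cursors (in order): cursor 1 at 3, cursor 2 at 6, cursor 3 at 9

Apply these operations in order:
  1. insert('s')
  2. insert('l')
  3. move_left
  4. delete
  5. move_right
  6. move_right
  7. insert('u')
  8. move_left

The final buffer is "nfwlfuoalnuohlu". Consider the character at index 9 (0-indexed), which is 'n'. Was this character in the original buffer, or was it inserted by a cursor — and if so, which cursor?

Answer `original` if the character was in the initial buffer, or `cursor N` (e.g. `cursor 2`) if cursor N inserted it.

Answer: original

Derivation:
After op 1 (insert('s')): buffer="nfwsfoasnohs" (len 12), cursors c1@4 c2@8 c3@12, authorship ...1...2...3
After op 2 (insert('l')): buffer="nfwslfoaslnohsl" (len 15), cursors c1@5 c2@10 c3@15, authorship ...11...22...33
After op 3 (move_left): buffer="nfwslfoaslnohsl" (len 15), cursors c1@4 c2@9 c3@14, authorship ...11...22...33
After op 4 (delete): buffer="nfwlfoalnohl" (len 12), cursors c1@3 c2@7 c3@11, authorship ...1...2...3
After op 5 (move_right): buffer="nfwlfoalnohl" (len 12), cursors c1@4 c2@8 c3@12, authorship ...1...2...3
After op 6 (move_right): buffer="nfwlfoalnohl" (len 12), cursors c1@5 c2@9 c3@12, authorship ...1...2...3
After op 7 (insert('u')): buffer="nfwlfuoalnuohlu" (len 15), cursors c1@6 c2@11 c3@15, authorship ...1.1..2.2..33
After op 8 (move_left): buffer="nfwlfuoalnuohlu" (len 15), cursors c1@5 c2@10 c3@14, authorship ...1.1..2.2..33
Authorship (.=original, N=cursor N): . . . 1 . 1 . . 2 . 2 . . 3 3
Index 9: author = original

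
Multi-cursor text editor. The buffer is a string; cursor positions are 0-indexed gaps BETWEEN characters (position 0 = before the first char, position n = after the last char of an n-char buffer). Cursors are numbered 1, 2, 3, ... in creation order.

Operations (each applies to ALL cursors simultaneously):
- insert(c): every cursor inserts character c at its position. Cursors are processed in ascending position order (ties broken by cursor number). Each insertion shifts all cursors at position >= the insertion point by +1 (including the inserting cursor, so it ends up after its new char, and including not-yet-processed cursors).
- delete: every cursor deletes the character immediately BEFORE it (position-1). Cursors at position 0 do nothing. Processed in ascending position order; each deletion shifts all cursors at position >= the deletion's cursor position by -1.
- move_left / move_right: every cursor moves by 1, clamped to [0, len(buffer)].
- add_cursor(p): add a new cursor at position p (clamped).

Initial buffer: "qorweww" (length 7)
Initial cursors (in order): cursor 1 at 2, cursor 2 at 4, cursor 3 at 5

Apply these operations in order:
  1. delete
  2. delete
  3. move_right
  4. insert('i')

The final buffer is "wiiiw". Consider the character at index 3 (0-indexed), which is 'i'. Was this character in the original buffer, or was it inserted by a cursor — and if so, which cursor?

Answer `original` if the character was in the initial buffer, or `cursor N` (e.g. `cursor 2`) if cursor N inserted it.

After op 1 (delete): buffer="qrww" (len 4), cursors c1@1 c2@2 c3@2, authorship ....
After op 2 (delete): buffer="ww" (len 2), cursors c1@0 c2@0 c3@0, authorship ..
After op 3 (move_right): buffer="ww" (len 2), cursors c1@1 c2@1 c3@1, authorship ..
After op 4 (insert('i')): buffer="wiiiw" (len 5), cursors c1@4 c2@4 c3@4, authorship .123.
Authorship (.=original, N=cursor N): . 1 2 3 .
Index 3: author = 3

Answer: cursor 3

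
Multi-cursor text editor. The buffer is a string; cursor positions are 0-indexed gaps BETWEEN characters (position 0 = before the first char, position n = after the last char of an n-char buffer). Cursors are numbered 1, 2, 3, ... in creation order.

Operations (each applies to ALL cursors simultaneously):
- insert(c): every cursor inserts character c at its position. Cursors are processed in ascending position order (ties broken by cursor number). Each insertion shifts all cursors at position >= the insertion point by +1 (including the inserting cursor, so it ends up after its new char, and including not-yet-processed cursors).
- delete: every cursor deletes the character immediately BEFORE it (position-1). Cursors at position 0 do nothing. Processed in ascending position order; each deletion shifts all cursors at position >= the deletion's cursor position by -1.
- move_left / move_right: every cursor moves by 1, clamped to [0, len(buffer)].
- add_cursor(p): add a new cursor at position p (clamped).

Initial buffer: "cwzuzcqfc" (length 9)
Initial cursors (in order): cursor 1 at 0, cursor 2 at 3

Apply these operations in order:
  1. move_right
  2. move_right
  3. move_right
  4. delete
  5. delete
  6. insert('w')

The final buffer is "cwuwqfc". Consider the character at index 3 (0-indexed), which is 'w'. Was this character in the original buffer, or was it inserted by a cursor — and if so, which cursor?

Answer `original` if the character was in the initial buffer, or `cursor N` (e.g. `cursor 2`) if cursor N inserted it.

Answer: cursor 2

Derivation:
After op 1 (move_right): buffer="cwzuzcqfc" (len 9), cursors c1@1 c2@4, authorship .........
After op 2 (move_right): buffer="cwzuzcqfc" (len 9), cursors c1@2 c2@5, authorship .........
After op 3 (move_right): buffer="cwzuzcqfc" (len 9), cursors c1@3 c2@6, authorship .........
After op 4 (delete): buffer="cwuzqfc" (len 7), cursors c1@2 c2@4, authorship .......
After op 5 (delete): buffer="cuqfc" (len 5), cursors c1@1 c2@2, authorship .....
After op 6 (insert('w')): buffer="cwuwqfc" (len 7), cursors c1@2 c2@4, authorship .1.2...
Authorship (.=original, N=cursor N): . 1 . 2 . . .
Index 3: author = 2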